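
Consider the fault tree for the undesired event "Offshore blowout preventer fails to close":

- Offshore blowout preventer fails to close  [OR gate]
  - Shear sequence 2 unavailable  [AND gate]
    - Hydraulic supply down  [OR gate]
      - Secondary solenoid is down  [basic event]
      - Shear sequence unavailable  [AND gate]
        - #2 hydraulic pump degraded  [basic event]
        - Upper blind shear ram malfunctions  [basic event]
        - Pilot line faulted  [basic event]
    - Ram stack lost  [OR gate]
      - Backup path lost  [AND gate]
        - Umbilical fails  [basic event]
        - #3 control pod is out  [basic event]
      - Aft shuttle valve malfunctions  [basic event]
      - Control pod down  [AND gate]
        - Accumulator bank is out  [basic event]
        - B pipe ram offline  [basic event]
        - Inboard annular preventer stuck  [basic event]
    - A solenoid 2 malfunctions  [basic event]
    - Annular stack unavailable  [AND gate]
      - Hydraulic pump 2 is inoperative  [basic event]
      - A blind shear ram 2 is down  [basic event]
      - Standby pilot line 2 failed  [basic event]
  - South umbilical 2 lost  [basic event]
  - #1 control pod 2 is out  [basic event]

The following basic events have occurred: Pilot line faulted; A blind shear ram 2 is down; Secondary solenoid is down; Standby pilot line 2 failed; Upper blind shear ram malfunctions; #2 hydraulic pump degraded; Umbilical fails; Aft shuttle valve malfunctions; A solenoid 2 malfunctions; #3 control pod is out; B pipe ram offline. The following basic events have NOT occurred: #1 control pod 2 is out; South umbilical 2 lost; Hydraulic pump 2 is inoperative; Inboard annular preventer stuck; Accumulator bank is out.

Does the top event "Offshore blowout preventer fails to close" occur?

No

Shear sequence unavailable [AND]: #2 hydraulic pump degraded=occurs, Upper blind shear ram malfunctions=occurs, Pilot line faulted=occurs → all inputs occur → occurs.
Hydraulic supply down [OR]: Secondary solenoid is down=occurs, Shear sequence unavailable=occurs → at least one input occurs → occurs.
Backup path lost [AND]: Umbilical fails=occurs, #3 control pod is out=occurs → all inputs occur → occurs.
Control pod down [AND]: Accumulator bank is out=not, B pipe ram offline=occurs, Inboard annular preventer stuck=not → not all inputs occur → does not occur.
Ram stack lost [OR]: Backup path lost=occurs, Aft shuttle valve malfunctions=occurs, Control pod down=not → at least one input occurs → occurs.
Annular stack unavailable [AND]: Hydraulic pump 2 is inoperative=not, A blind shear ram 2 is down=occurs, Standby pilot line 2 failed=occurs → not all inputs occur → does not occur.
Shear sequence 2 unavailable [AND]: Hydraulic supply down=occurs, Ram stack lost=occurs, A solenoid 2 malfunctions=occurs, Annular stack unavailable=not → not all inputs occur → does not occur.
Offshore blowout preventer fails to close [OR]: Shear sequence 2 unavailable=not, South umbilical 2 lost=not, #1 control pod 2 is out=not → no input occurs → does not occur.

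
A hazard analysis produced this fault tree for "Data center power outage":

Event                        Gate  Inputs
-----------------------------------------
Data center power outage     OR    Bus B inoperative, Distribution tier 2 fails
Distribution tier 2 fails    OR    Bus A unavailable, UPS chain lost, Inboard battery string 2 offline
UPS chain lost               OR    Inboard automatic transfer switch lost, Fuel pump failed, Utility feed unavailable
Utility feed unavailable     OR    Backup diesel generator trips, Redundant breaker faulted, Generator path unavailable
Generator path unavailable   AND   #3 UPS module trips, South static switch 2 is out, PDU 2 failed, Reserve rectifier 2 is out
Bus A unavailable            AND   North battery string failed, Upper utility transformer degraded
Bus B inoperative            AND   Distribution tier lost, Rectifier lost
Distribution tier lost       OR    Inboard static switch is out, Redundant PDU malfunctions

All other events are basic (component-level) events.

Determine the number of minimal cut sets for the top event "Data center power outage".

Distribution tier lost [OR]: union of children's cut sets → 2 cut set(s).
Bus B inoperative [AND]: one cut set from each child combined → 2 × 1 = 2 cut set(s).
Bus A unavailable [AND]: one cut set from each child combined → 1 × 1 = 1 cut set(s).
Generator path unavailable [AND]: one cut set from each child combined → 1 × 1 × 1 × 1 = 1 cut set(s).
Utility feed unavailable [OR]: union of children's cut sets → 3 cut set(s).
UPS chain lost [OR]: union of children's cut sets → 5 cut set(s).
Distribution tier 2 fails [OR]: union of children's cut sets → 7 cut set(s).
Data center power outage [OR]: union of children's cut sets → 9 cut set(s).
Minimal cut sets: {Inboard static switch is out, Rectifier lost}; {Rectifier lost, Redundant PDU malfunctions}; {North battery string failed, Upper utility transformer degraded}; {Inboard automatic transfer switch lost}; {Fuel pump failed}; {Backup diesel generator trips}; {Redundant breaker faulted}; {#3 UPS module trips, PDU 2 failed, Reserve rectifier 2 is out, South static switch 2 is out}; {Inboard battery string 2 offline}.

9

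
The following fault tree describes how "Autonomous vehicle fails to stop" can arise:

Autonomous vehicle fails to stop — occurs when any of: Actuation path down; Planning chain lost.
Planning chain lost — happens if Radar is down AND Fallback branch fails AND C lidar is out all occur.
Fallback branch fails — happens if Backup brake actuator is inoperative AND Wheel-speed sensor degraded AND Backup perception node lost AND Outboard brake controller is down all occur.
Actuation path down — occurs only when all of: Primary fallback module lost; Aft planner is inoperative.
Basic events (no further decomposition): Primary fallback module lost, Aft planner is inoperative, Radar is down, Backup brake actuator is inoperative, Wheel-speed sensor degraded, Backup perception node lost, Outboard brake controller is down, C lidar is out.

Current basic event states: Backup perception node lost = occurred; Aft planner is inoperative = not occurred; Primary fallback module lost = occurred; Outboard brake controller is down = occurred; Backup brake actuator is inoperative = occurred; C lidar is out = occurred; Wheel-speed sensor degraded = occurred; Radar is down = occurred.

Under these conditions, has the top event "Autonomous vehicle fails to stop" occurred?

Yes

Actuation path down [AND]: Primary fallback module lost=occurs, Aft planner is inoperative=not → not all inputs occur → does not occur.
Fallback branch fails [AND]: Backup brake actuator is inoperative=occurs, Wheel-speed sensor degraded=occurs, Backup perception node lost=occurs, Outboard brake controller is down=occurs → all inputs occur → occurs.
Planning chain lost [AND]: Radar is down=occurs, Fallback branch fails=occurs, C lidar is out=occurs → all inputs occur → occurs.
Autonomous vehicle fails to stop [OR]: Actuation path down=not, Planning chain lost=occurs → at least one input occurs → occurs.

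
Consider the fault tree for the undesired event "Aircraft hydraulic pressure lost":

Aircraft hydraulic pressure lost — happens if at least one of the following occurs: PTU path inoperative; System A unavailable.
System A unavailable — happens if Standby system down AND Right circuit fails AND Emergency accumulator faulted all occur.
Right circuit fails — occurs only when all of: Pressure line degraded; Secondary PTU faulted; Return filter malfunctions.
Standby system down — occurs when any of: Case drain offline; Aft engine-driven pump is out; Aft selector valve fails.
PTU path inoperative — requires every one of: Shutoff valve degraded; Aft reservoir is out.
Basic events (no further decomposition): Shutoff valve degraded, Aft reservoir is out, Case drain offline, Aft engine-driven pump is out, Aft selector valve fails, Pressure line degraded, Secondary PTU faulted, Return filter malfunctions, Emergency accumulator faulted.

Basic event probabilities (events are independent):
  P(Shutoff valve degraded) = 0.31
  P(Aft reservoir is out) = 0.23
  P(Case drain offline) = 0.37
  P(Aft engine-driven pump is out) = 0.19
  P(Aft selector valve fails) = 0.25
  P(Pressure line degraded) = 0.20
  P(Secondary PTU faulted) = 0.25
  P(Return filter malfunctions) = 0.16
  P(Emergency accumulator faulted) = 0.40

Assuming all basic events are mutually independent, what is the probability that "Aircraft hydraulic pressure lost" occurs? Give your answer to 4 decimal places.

P(PTU path inoperative) [AND] = 0.31 × 0.23 = 0.071300
P(Standby system down) [OR] = 1 − (1−0.37) × (1−0.19) × (1−0.25) = 0.617275
P(Right circuit fails) [AND] = 0.20 × 0.25 × 0.16 = 0.008000
P(System A unavailable) [AND] = 0.617275 × 0.008000 × 0.40 = 0.001975
P(Aircraft hydraulic pressure lost) [OR] = 1 − (1−0.071300) × (1−0.001975) = 0.073134
Rounded to 4 decimal places: P(Aircraft hydraulic pressure lost) ≈ 0.0731.

0.0731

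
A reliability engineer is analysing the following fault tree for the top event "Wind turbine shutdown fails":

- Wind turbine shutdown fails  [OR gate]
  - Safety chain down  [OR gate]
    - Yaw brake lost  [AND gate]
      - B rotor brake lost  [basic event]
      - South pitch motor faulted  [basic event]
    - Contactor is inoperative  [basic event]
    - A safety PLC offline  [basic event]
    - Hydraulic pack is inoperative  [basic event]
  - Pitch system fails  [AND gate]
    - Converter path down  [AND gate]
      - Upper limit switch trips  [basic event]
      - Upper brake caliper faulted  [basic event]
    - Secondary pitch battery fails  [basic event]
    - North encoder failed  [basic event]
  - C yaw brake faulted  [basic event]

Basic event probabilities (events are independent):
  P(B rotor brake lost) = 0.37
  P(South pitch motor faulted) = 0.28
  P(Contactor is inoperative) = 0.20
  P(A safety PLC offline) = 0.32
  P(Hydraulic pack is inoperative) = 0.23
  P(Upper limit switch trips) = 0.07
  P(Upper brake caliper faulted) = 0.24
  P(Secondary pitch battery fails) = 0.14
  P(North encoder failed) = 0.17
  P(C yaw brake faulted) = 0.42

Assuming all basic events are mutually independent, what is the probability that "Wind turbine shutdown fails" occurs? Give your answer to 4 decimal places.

0.7823

P(Yaw brake lost) [AND] = 0.37 × 0.28 = 0.103600
P(Safety chain down) [OR] = 1 − (1−0.103600) × (1−0.20) × (1−0.32) × (1−0.23) = 0.624516
P(Converter path down) [AND] = 0.07 × 0.24 = 0.016800
P(Pitch system fails) [AND] = 0.016800 × 0.14 × 0.17 = 0.000400
P(Wind turbine shutdown fails) [OR] = 1 − (1−0.624516) × (1−0.000400) × (1−0.42) = 0.782306
Rounded to 4 decimal places: P(Wind turbine shutdown fails) ≈ 0.7823.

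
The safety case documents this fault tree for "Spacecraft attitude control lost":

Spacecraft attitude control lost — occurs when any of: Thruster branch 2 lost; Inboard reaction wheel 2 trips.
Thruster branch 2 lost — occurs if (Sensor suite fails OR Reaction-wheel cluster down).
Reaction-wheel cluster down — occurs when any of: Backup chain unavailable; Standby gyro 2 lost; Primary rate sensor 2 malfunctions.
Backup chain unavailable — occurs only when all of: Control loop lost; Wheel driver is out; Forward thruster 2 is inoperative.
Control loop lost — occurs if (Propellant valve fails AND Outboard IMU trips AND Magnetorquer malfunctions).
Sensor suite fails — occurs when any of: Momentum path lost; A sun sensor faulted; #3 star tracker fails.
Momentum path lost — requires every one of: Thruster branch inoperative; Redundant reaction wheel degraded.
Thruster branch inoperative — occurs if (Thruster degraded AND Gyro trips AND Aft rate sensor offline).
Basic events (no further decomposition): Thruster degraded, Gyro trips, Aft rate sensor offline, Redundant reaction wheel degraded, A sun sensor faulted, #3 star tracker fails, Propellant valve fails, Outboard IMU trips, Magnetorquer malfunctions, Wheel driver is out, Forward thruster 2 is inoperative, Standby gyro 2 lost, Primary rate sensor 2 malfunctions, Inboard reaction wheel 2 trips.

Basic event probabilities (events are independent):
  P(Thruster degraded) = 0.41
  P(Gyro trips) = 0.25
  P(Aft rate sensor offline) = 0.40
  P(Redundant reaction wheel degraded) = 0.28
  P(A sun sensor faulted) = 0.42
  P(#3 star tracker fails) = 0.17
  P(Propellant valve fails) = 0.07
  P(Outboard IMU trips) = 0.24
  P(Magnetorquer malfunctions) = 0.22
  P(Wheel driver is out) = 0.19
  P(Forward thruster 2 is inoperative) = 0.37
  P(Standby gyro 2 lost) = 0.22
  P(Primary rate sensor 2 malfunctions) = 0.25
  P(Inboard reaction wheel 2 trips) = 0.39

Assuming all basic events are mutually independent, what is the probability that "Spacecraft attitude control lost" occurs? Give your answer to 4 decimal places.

0.8302

P(Thruster branch inoperative) [AND] = 0.41 × 0.25 × 0.40 = 0.041000
P(Momentum path lost) [AND] = 0.041000 × 0.28 = 0.011480
P(Sensor suite fails) [OR] = 1 − (1−0.011480) × (1−0.42) × (1−0.17) = 0.524126
P(Control loop lost) [AND] = 0.07 × 0.24 × 0.22 = 0.003696
P(Backup chain unavailable) [AND] = 0.003696 × 0.19 × 0.37 = 0.000260
P(Reaction-wheel cluster down) [OR] = 1 − (1−0.000260) × (1−0.22) × (1−0.25) = 0.415152
P(Thruster branch 2 lost) [OR] = 1 − (1−0.524126) × (1−0.415152) = 0.721686
P(Spacecraft attitude control lost) [OR] = 1 − (1−0.721686) × (1−0.39) = 0.830228
Rounded to 4 decimal places: P(Spacecraft attitude control lost) ≈ 0.8302.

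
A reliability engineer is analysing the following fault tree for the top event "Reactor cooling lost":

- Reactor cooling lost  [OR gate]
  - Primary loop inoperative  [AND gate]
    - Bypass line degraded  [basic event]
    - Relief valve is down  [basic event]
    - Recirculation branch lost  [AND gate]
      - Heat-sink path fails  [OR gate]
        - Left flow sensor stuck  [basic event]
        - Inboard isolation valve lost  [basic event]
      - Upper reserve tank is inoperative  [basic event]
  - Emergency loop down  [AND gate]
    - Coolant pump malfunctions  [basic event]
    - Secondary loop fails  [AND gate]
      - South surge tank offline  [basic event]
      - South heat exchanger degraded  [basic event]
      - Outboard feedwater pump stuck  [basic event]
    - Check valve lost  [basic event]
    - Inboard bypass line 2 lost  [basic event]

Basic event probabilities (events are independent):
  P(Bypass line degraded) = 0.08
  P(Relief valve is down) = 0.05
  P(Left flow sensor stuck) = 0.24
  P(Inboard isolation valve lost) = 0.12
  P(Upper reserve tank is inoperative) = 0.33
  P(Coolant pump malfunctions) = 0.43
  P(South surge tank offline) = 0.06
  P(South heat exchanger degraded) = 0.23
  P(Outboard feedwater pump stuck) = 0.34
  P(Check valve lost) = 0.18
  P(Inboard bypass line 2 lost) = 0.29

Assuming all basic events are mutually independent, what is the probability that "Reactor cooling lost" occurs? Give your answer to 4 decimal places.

P(Heat-sink path fails) [OR] = 1 − (1−0.24) × (1−0.12) = 0.331200
P(Recirculation branch lost) [AND] = 0.331200 × 0.33 = 0.109296
P(Primary loop inoperative) [AND] = 0.08 × 0.05 × 0.109296 = 0.000437
P(Secondary loop fails) [AND] = 0.06 × 0.23 × 0.34 = 0.004692
P(Emergency loop down) [AND] = 0.43 × 0.004692 × 0.18 × 0.29 = 0.000105
P(Reactor cooling lost) [OR] = 1 − (1−0.000437) × (1−0.000105) = 0.000542
Rounded to 4 decimal places: P(Reactor cooling lost) ≈ 0.0005.

0.0005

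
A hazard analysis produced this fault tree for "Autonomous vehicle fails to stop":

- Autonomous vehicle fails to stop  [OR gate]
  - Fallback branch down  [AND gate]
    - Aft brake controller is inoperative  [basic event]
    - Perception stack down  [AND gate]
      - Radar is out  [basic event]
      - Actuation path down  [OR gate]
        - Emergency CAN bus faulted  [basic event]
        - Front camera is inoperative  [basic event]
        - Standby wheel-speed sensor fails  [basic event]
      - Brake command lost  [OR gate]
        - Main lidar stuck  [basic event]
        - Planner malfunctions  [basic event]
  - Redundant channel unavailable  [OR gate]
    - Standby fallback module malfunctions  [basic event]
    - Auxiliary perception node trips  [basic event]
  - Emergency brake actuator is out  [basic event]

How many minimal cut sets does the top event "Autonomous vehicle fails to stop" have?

9

Actuation path down [OR]: union of children's cut sets → 3 cut set(s).
Brake command lost [OR]: union of children's cut sets → 2 cut set(s).
Perception stack down [AND]: one cut set from each child combined → 1 × 3 × 2 = 6 cut set(s).
Fallback branch down [AND]: one cut set from each child combined → 1 × 6 = 6 cut set(s).
Redundant channel unavailable [OR]: union of children's cut sets → 2 cut set(s).
Autonomous vehicle fails to stop [OR]: union of children's cut sets → 9 cut set(s).
Minimal cut sets: {Aft brake controller is inoperative, Emergency CAN bus faulted, Main lidar stuck, Radar is out}; {Aft brake controller is inoperative, Emergency CAN bus faulted, Planner malfunctions, Radar is out}; {Aft brake controller is inoperative, Front camera is inoperative, Main lidar stuck, Radar is out}; {Aft brake controller is inoperative, Front camera is inoperative, Planner malfunctions, Radar is out}; {Aft brake controller is inoperative, Main lidar stuck, Radar is out, Standby wheel-speed sensor fails}; {Aft brake controller is inoperative, Planner malfunctions, Radar is out, Standby wheel-speed sensor fails}; {Standby fallback module malfunctions}; {Auxiliary perception node trips}; {Emergency brake actuator is out}.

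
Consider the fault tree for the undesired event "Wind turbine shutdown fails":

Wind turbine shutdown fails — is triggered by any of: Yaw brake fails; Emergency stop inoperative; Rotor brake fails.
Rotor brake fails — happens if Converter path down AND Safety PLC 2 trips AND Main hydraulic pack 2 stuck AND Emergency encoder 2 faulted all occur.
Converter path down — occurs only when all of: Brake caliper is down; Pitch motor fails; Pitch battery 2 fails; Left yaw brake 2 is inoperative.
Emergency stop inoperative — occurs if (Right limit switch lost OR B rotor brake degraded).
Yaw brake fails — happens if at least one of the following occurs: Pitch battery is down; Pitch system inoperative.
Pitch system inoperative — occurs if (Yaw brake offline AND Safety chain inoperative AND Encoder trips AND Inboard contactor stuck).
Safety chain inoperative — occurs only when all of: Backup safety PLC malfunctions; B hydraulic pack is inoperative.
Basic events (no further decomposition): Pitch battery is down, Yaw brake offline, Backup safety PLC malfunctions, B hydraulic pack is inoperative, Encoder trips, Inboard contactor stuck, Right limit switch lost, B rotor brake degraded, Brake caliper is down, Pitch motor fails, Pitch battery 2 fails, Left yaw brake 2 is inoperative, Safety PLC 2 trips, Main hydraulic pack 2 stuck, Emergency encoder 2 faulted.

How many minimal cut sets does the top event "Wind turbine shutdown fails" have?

Safety chain inoperative [AND]: one cut set from each child combined → 1 × 1 = 1 cut set(s).
Pitch system inoperative [AND]: one cut set from each child combined → 1 × 1 × 1 × 1 = 1 cut set(s).
Yaw brake fails [OR]: union of children's cut sets → 2 cut set(s).
Emergency stop inoperative [OR]: union of children's cut sets → 2 cut set(s).
Converter path down [AND]: one cut set from each child combined → 1 × 1 × 1 × 1 = 1 cut set(s).
Rotor brake fails [AND]: one cut set from each child combined → 1 × 1 × 1 × 1 = 1 cut set(s).
Wind turbine shutdown fails [OR]: union of children's cut sets → 5 cut set(s).
Minimal cut sets: {Pitch battery is down}; {B hydraulic pack is inoperative, Backup safety PLC malfunctions, Encoder trips, Inboard contactor stuck, Yaw brake offline}; {Right limit switch lost}; {B rotor brake degraded}; {Brake caliper is down, Emergency encoder 2 faulted, Left yaw brake 2 is inoperative, Main hydraulic pack 2 stuck, Pitch battery 2 fails, Pitch motor fails, Safety PLC 2 trips}.

5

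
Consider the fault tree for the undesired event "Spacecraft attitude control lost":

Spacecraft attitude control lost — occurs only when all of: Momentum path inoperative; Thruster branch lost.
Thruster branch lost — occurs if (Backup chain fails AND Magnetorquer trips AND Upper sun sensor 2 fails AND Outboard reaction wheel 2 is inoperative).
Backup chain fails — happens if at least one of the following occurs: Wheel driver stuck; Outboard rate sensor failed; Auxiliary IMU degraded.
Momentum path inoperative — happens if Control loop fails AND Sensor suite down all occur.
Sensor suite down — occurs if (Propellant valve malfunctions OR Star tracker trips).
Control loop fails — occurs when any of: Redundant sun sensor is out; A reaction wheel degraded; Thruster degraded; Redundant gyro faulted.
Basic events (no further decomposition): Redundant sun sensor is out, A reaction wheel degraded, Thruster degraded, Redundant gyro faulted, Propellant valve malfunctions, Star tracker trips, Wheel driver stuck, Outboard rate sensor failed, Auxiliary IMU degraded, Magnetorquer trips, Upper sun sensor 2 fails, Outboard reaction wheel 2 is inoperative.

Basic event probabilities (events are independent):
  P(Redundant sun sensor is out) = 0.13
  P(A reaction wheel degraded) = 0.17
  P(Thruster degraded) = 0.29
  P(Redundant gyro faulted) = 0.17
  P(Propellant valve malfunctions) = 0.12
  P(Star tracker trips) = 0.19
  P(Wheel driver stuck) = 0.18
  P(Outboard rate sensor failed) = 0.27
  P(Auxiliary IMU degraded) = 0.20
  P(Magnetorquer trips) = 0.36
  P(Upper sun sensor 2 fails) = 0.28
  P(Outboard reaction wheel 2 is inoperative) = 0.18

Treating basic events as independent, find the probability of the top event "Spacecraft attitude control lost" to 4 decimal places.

P(Control loop fails) [OR] = 1 − (1−0.13) × (1−0.17) × (1−0.29) × (1−0.17) = 0.574466
P(Sensor suite down) [OR] = 1 − (1−0.12) × (1−0.19) = 0.287200
P(Momentum path inoperative) [AND] = 0.574466 × 0.287200 = 0.164987
P(Backup chain fails) [OR] = 1 − (1−0.18) × (1−0.27) × (1−0.20) = 0.521120
P(Thruster branch lost) [AND] = 0.521120 × 0.36 × 0.28 × 0.18 = 0.009455
P(Spacecraft attitude control lost) [AND] = 0.164987 × 0.009455 = 0.001560
Rounded to 4 decimal places: P(Spacecraft attitude control lost) ≈ 0.0016.

0.0016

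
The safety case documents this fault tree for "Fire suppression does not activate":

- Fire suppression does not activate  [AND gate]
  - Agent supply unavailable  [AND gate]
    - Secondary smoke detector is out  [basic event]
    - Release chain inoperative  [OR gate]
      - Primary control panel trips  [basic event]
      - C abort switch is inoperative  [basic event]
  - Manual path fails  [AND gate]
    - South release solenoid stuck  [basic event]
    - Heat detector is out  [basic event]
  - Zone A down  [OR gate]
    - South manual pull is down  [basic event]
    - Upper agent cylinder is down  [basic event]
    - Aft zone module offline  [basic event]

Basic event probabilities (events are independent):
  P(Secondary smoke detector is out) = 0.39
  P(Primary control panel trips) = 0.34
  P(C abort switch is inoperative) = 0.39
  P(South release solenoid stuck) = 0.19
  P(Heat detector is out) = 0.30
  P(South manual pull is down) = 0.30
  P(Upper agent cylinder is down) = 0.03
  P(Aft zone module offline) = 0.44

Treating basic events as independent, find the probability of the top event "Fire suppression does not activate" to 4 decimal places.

0.0082

P(Release chain inoperative) [OR] = 1 − (1−0.34) × (1−0.39) = 0.597400
P(Agent supply unavailable) [AND] = 0.39 × 0.597400 = 0.232986
P(Manual path fails) [AND] = 0.19 × 0.30 = 0.057000
P(Zone A down) [OR] = 1 − (1−0.30) × (1−0.03) × (1−0.44) = 0.619760
P(Fire suppression does not activate) [AND] = 0.232986 × 0.057000 × 0.619760 = 0.008231
Rounded to 4 decimal places: P(Fire suppression does not activate) ≈ 0.0082.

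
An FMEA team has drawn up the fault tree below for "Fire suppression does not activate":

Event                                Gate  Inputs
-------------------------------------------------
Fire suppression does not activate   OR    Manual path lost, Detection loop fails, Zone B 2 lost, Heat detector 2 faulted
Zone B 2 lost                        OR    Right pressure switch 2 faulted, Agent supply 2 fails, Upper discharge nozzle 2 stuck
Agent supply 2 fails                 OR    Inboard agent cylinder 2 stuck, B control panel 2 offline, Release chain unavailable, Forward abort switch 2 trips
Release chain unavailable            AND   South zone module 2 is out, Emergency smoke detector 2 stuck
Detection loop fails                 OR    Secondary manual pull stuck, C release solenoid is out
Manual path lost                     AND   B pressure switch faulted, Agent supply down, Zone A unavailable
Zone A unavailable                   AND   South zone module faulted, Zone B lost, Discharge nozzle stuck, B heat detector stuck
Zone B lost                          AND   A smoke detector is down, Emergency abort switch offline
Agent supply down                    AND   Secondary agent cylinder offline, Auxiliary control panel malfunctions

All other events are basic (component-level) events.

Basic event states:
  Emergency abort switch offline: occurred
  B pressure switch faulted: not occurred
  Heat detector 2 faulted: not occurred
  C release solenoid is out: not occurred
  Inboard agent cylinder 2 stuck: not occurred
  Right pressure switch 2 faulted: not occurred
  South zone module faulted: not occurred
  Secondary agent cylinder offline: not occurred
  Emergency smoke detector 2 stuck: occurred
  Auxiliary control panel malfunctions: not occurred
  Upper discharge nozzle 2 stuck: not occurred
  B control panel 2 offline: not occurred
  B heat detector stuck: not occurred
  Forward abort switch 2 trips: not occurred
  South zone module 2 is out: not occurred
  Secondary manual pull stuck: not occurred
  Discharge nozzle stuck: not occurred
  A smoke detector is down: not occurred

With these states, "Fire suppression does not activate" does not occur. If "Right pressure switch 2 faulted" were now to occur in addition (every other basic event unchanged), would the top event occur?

Counterfactual: set "Right pressure switch 2 faulted" to occurred.
Agent supply down [AND]: Secondary agent cylinder offline=not, Auxiliary control panel malfunctions=not → not all inputs occur → does not occur.
Zone B lost [AND]: A smoke detector is down=not, Emergency abort switch offline=occurs → not all inputs occur → does not occur.
Zone A unavailable [AND]: South zone module faulted=not, Zone B lost=not, Discharge nozzle stuck=not, B heat detector stuck=not → not all inputs occur → does not occur.
Manual path lost [AND]: B pressure switch faulted=not, Agent supply down=not, Zone A unavailable=not → not all inputs occur → does not occur.
Detection loop fails [OR]: Secondary manual pull stuck=not, C release solenoid is out=not → no input occurs → does not occur.
Release chain unavailable [AND]: South zone module 2 is out=not, Emergency smoke detector 2 stuck=occurs → not all inputs occur → does not occur.
Agent supply 2 fails [OR]: Inboard agent cylinder 2 stuck=not, B control panel 2 offline=not, Release chain unavailable=not, Forward abort switch 2 trips=not → no input occurs → does not occur.
Zone B 2 lost [OR]: Right pressure switch 2 faulted=occurs, Agent supply 2 fails=not, Upper discharge nozzle 2 stuck=not → at least one input occurs → occurs.
Fire suppression does not activate [OR]: Manual path lost=not, Detection loop fails=not, Zone B 2 lost=occurs, Heat detector 2 faulted=not → at least one input occurs → occurs.

Yes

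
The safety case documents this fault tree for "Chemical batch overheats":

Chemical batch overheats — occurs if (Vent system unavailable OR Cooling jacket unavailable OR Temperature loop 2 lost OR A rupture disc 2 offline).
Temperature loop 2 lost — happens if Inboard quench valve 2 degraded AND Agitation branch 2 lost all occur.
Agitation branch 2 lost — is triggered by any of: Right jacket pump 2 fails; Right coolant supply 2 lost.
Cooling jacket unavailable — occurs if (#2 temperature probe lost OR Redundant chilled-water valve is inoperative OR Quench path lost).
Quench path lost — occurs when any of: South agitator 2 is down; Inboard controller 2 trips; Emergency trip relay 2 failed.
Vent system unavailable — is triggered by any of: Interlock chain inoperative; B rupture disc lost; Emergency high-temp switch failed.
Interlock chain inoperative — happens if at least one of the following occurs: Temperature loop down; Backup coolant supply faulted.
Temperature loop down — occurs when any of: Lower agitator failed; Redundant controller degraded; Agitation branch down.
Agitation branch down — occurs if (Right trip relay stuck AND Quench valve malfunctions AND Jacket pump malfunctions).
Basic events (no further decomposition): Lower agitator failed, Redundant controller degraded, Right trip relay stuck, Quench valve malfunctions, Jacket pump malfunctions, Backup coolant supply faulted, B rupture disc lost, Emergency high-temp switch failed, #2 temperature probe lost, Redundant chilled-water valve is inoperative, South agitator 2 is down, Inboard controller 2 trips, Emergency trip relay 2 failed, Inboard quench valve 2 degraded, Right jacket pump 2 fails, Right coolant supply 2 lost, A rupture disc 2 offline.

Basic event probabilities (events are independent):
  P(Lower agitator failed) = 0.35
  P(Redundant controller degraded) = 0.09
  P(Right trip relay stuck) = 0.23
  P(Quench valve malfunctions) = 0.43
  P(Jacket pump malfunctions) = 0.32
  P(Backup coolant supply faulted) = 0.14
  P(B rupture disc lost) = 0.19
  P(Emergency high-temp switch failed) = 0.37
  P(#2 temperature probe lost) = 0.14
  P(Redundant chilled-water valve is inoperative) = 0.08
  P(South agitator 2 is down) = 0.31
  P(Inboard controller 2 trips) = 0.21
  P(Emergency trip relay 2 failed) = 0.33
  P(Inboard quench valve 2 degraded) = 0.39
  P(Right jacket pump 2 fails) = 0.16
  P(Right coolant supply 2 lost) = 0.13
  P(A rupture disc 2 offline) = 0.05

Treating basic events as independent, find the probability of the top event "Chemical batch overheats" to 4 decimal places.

0.9382

P(Agitation branch down) [AND] = 0.23 × 0.43 × 0.32 = 0.031648
P(Temperature loop down) [OR] = 1 − (1−0.35) × (1−0.09) × (1−0.031648) = 0.427220
P(Interlock chain inoperative) [OR] = 1 − (1−0.427220) × (1−0.14) = 0.507409
P(Vent system unavailable) [OR] = 1 − (1−0.507409) × (1−0.19) × (1−0.37) = 0.748631
P(Quench path lost) [OR] = 1 − (1−0.31) × (1−0.21) × (1−0.33) = 0.634783
P(Cooling jacket unavailable) [OR] = 1 − (1−0.14) × (1−0.08) × (1−0.634783) = 0.711040
P(Agitation branch 2 lost) [OR] = 1 − (1−0.16) × (1−0.13) = 0.269200
P(Temperature loop 2 lost) [AND] = 0.39 × 0.269200 = 0.104988
P(Chemical batch overheats) [OR] = 1 − (1−0.748631) × (1−0.711040) × (1−0.104988) × (1−0.05) = 0.938241
Rounded to 4 decimal places: P(Chemical batch overheats) ≈ 0.9382.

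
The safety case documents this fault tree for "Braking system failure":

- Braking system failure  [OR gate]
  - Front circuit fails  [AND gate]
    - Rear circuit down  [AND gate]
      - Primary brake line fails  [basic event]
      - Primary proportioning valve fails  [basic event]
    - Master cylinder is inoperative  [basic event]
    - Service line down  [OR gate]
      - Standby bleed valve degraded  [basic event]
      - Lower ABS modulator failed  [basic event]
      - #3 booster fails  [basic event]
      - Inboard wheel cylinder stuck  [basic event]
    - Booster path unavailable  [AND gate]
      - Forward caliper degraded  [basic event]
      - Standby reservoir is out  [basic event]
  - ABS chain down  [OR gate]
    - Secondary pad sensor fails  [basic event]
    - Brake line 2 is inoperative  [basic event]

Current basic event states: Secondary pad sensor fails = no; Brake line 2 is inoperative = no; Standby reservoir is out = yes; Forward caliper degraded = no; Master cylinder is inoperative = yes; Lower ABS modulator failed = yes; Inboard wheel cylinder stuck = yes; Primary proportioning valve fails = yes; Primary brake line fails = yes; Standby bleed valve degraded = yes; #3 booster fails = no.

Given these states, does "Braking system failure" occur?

Rear circuit down [AND]: Primary brake line fails=occurs, Primary proportioning valve fails=occurs → all inputs occur → occurs.
Service line down [OR]: Standby bleed valve degraded=occurs, Lower ABS modulator failed=occurs, #3 booster fails=not, Inboard wheel cylinder stuck=occurs → at least one input occurs → occurs.
Booster path unavailable [AND]: Forward caliper degraded=not, Standby reservoir is out=occurs → not all inputs occur → does not occur.
Front circuit fails [AND]: Rear circuit down=occurs, Master cylinder is inoperative=occurs, Service line down=occurs, Booster path unavailable=not → not all inputs occur → does not occur.
ABS chain down [OR]: Secondary pad sensor fails=not, Brake line 2 is inoperative=not → no input occurs → does not occur.
Braking system failure [OR]: Front circuit fails=not, ABS chain down=not → no input occurs → does not occur.

No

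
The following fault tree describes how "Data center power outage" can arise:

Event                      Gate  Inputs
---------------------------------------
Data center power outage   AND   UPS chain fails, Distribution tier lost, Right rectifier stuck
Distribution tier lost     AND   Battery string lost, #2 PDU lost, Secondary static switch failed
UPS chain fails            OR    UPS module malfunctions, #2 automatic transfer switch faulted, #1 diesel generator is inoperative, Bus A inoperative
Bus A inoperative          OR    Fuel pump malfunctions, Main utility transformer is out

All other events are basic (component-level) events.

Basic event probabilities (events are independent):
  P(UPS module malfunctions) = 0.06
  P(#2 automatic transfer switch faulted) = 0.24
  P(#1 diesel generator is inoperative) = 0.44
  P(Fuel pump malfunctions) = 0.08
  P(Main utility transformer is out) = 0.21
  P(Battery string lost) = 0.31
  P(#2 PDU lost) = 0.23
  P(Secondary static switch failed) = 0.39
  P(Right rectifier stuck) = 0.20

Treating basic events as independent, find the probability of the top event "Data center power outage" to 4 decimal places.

0.0039

P(Bus A inoperative) [OR] = 1 − (1−0.08) × (1−0.21) = 0.273200
P(UPS chain fails) [OR] = 1 − (1−0.06) × (1−0.24) × (1−0.44) × (1−0.273200) = 0.709233
P(Distribution tier lost) [AND] = 0.31 × 0.23 × 0.39 = 0.027807
P(Data center power outage) [AND] = 0.709233 × 0.027807 × 0.20 = 0.003944
Rounded to 4 decimal places: P(Data center power outage) ≈ 0.0039.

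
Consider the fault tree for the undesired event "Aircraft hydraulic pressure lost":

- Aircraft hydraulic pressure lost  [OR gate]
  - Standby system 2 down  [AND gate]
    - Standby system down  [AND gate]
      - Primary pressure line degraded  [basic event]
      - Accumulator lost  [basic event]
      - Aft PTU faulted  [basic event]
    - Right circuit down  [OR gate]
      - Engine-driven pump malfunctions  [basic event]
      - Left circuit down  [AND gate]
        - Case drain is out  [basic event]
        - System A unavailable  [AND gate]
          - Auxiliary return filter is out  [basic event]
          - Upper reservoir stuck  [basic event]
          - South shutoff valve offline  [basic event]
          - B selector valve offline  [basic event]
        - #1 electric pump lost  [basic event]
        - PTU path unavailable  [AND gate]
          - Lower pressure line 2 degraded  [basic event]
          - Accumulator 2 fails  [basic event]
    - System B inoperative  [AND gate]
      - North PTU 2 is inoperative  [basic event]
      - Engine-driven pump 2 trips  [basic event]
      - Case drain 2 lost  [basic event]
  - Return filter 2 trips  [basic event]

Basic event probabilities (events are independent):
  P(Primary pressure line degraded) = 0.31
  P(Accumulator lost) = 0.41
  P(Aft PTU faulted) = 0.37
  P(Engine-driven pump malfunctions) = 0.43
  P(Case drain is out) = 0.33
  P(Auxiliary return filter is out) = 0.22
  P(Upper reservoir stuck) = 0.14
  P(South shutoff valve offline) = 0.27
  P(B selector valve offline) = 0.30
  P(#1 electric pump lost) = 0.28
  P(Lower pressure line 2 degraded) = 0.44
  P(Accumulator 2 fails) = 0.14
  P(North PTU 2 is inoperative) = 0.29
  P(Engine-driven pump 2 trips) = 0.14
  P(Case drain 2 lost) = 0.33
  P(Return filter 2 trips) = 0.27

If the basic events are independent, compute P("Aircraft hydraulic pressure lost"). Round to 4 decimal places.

0.2702

P(Standby system down) [AND] = 0.31 × 0.41 × 0.37 = 0.047027
P(System A unavailable) [AND] = 0.22 × 0.14 × 0.27 × 0.30 = 0.002495
P(PTU path unavailable) [AND] = 0.44 × 0.14 = 0.061600
P(Left circuit down) [AND] = 0.33 × 0.002495 × 0.28 × 0.061600 = 0.000014
P(Right circuit down) [OR] = 1 − (1−0.43) × (1−0.000014) = 0.430008
P(System B inoperative) [AND] = 0.29 × 0.14 × 0.33 = 0.013398
P(Standby system 2 down) [AND] = 0.047027 × 0.430008 × 0.013398 = 0.000271
P(Aircraft hydraulic pressure lost) [OR] = 1 − (1−0.000271) × (1−0.27) = 0.270198
Rounded to 4 decimal places: P(Aircraft hydraulic pressure lost) ≈ 0.2702.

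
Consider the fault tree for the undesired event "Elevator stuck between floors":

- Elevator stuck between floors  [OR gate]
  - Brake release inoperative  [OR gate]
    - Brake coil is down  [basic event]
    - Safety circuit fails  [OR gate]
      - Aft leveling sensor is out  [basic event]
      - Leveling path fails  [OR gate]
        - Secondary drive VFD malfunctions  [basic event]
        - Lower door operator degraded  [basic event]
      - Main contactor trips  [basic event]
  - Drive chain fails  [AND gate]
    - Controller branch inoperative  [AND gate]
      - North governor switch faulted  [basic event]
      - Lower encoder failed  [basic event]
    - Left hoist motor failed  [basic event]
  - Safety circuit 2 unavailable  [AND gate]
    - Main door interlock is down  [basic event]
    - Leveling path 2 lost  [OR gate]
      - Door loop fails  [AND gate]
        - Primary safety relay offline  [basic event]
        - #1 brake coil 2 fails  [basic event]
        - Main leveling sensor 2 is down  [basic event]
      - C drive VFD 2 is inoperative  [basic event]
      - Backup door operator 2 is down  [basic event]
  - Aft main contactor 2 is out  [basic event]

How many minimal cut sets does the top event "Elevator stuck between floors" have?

Leveling path fails [OR]: union of children's cut sets → 2 cut set(s).
Safety circuit fails [OR]: union of children's cut sets → 4 cut set(s).
Brake release inoperative [OR]: union of children's cut sets → 5 cut set(s).
Controller branch inoperative [AND]: one cut set from each child combined → 1 × 1 = 1 cut set(s).
Drive chain fails [AND]: one cut set from each child combined → 1 × 1 = 1 cut set(s).
Door loop fails [AND]: one cut set from each child combined → 1 × 1 × 1 = 1 cut set(s).
Leveling path 2 lost [OR]: union of children's cut sets → 3 cut set(s).
Safety circuit 2 unavailable [AND]: one cut set from each child combined → 1 × 3 = 3 cut set(s).
Elevator stuck between floors [OR]: union of children's cut sets → 10 cut set(s).
Minimal cut sets: {Brake coil is down}; {Aft leveling sensor is out}; {Secondary drive VFD malfunctions}; {Lower door operator degraded}; {Main contactor trips}; {Left hoist motor failed, Lower encoder failed, North governor switch faulted}; {#1 brake coil 2 fails, Main door interlock is down, Main leveling sensor 2 is down, Primary safety relay offline}; {C drive VFD 2 is inoperative, Main door interlock is down}; {Backup door operator 2 is down, Main door interlock is down}; {Aft main contactor 2 is out}.

10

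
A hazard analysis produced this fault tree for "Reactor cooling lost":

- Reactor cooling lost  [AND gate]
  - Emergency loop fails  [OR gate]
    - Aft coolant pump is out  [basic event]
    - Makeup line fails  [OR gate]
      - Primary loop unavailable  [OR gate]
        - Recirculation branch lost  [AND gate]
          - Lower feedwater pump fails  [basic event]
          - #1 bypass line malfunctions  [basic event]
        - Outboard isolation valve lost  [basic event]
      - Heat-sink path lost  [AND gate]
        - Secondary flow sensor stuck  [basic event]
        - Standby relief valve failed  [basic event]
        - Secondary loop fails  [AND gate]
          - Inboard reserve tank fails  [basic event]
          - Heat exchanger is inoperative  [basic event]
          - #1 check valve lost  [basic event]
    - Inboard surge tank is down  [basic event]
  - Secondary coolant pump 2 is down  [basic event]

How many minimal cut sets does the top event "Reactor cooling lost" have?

Recirculation branch lost [AND]: one cut set from each child combined → 1 × 1 = 1 cut set(s).
Primary loop unavailable [OR]: union of children's cut sets → 2 cut set(s).
Secondary loop fails [AND]: one cut set from each child combined → 1 × 1 × 1 = 1 cut set(s).
Heat-sink path lost [AND]: one cut set from each child combined → 1 × 1 × 1 = 1 cut set(s).
Makeup line fails [OR]: union of children's cut sets → 3 cut set(s).
Emergency loop fails [OR]: union of children's cut sets → 5 cut set(s).
Reactor cooling lost [AND]: one cut set from each child combined → 5 × 1 = 5 cut set(s).
Minimal cut sets: {Aft coolant pump is out, Secondary coolant pump 2 is down}; {#1 bypass line malfunctions, Lower feedwater pump fails, Secondary coolant pump 2 is down}; {Outboard isolation valve lost, Secondary coolant pump 2 is down}; {#1 check valve lost, Heat exchanger is inoperative, Inboard reserve tank fails, Secondary coolant pump 2 is down, Secondary flow sensor stuck, Standby relief valve failed}; {Inboard surge tank is down, Secondary coolant pump 2 is down}.

5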